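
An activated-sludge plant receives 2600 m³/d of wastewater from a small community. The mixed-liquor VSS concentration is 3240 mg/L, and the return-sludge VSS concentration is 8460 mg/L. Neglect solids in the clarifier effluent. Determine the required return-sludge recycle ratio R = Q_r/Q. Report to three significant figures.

R ≈ 0.621

Mass balance around the secondary clarifier (neglecting effluent solids): R = X / (X_r − X) = 3240 / (8460 − 3240) = 0.6207.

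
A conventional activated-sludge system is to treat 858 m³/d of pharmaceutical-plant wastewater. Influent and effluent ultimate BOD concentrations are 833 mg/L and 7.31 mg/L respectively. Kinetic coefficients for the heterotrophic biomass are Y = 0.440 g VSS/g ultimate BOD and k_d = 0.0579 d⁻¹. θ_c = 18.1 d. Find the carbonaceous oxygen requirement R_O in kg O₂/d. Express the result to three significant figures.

R_O ≈ 492 kg O₂/d

Correct the yield for decay: Y_obs = Y/(1 + k_d θ_c) = 0.440 / (1 + 0.0579 × 18.1) = 0.440 / 2.048 = 0.2148.
Q·(S₀ − S) = 858 × (833 − 7.31) × 10⁻³ = 708.4 kg/d removed.
Biomass synthesised: P_X = Y_obs × 708.4 = 152.2 kg VSS/d.
R_O = Q·ΔS − 1.42 P_X = 708.4 − 216.1 = 492.3 kg O₂/d.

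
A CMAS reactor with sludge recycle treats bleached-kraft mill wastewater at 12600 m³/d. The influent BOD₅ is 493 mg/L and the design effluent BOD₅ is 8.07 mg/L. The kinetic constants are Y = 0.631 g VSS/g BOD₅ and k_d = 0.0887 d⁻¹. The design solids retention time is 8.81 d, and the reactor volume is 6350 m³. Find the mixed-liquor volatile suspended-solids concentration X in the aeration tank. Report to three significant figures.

X ≈ 3000 mg/L

Solving the biomass balance for X: X = Y Q (S₀−S) θ_c / [V (1+k_d θ_c)] = 0.631 × 12600 × (493 − 8.07) × 8.81 / [6350 × (1 + 0.0887 × 8.81)] = 3003 mg/L.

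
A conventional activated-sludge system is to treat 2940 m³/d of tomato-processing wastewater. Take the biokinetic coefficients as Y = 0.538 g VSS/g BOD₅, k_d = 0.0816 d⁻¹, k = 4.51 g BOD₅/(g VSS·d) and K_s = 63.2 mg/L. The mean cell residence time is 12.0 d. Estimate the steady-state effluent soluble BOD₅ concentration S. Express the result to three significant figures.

S ≈ 4.61 mg/L

For a completely mixed reactor with recycle the Lawrence–McCarty relation gives S = K_s·(1 + k_d·θ_c) / [θ_c·(Y·k − k_d) − 1] = 63.2 × (1 + 0.0816 × 12.0) / [12.0 × (0.538 × 4.51 − 0.0816) − 1] = 125.1 / 27.14 = 4.609 mg/L.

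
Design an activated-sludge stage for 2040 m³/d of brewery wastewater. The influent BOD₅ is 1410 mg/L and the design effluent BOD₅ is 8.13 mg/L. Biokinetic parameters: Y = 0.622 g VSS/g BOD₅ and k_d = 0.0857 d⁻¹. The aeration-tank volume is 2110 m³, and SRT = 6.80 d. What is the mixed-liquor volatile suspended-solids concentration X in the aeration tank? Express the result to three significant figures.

X ≈ 3620 mg/L

X = Y·Q·ΔS·θ_c / [V·(1 + k_d θ_c)] = 0.622 × 2040 × (1410 − 8.13) × 6.80 / [2110 × (1 + 0.0857 × 6.80)] = 3622 mg/L.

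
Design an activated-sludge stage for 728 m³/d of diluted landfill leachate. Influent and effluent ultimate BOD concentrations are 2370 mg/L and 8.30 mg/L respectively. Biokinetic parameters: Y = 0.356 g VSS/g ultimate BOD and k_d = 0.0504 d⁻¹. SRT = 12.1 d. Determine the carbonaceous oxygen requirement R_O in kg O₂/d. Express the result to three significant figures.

R_O ≈ 1180 kg O₂/d

Correct the yield for decay: Y_obs = Y/(1 + k_d θ_c) = 0.356 / (1 + 0.0504 × 12.1) = 0.356 / 1.610 = 0.2211.
ΔS = 2370 − 8.30 = 2362 mg/L, so the substrate removal rate is 728 × 2362/1000 = 1719 kg ultimate BOD/d.
P_X = Y_obs·Q·(S₀ − S) = 0.2211 × 1719 = 380.2 kg VSS/d.
R_O = Q·(S₀ − S) − 1.42·P_X = 1719 − 1.42 × 380.2 = 1179 kg O₂/d.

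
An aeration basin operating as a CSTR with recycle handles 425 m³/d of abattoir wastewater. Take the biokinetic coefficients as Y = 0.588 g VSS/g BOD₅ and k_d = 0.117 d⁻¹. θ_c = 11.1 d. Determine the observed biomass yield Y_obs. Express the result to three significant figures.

Observed yield with endogenous decay: Y_obs = Y / (1 + k_d·θ_c) = 0.588 / (1 + 0.117 × 11.1) = 0.588 / 2.299 = 0.2558 g VSS/g BOD₅.

Y_obs ≈ 0.256 g VSS/g BOD₅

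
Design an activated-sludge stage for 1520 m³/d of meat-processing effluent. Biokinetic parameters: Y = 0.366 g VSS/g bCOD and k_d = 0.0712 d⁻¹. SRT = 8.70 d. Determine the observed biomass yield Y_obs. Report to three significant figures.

Y_obs = Y / (1 + k_d θ_c) = 0.366 / (1 + 0.0712 × 8.70) = 0.366 / 1.619 = 0.2260.

Y_obs ≈ 0.226 g VSS/g bCOD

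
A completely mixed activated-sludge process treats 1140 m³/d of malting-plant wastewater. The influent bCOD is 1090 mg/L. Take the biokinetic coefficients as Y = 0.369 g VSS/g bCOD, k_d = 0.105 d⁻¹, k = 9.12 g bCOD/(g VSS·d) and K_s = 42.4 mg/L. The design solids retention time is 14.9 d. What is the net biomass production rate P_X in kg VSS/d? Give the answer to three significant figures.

P_X ≈ 178 kg VSS/d

Effluent substrate depends only on kinetics and SRT: S = K_s(1 + k_d θ_c) / [θ_c(Yk − k_d) − 1] = 42.4 × (1 + 0.105 × 14.9) / [14.9 × (0.369 × 9.12 − 0.105) − 1] = 108.7 / 47.58 = 2.285 mg/L.
Correct the yield for decay: Y_obs = Y/(1 + k_d θ_c) = 0.369 / (1 + 0.105 × 14.9) = 0.369 / 2.564 = 0.1439.
ΔS = 1090 − 2.29 = 1088 mg/L, so the substrate removal rate is 1140 × 1088/1000 = 1240 kg bCOD/d.
Net biomass production P_X = Y_obs × Q·(S₀ − S) = 0.1439 × 1240 = 178.4 kg VSS/d.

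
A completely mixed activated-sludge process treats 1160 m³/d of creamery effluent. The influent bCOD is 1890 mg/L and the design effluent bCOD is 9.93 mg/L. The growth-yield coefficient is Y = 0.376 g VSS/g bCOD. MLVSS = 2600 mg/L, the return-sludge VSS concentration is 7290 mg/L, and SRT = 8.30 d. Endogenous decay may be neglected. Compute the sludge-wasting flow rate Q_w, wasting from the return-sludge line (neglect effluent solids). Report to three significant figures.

Q_w ≈ 112 m³/d

With k_d = 0 the design equation reduces to V = Y Q (S₀−S) θ_c / X = 0.376 × 1160 × (1890 − 9.93) × 8.30 / 2600 = 2618 m³.
Wasting from the return line (neglecting effluent solids): Q_w = V·X / (θ_c·X_r) = 2618 × 2600 / (8.30 × 7290) = 112.5 m³/d.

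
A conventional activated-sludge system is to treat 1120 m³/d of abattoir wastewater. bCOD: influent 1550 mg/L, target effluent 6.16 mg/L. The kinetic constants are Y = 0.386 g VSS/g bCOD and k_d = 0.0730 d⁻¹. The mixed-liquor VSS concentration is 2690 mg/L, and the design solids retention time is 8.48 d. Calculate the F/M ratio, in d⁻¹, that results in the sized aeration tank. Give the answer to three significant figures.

Steady-state biomass mass balance: V·X·(1 + k_d·θ_c) = Y·Q·(S₀ − S)·θ_c, so V = 0.386 × 1120 × (1550 − 6.16) × 8.48 / [2690 × (1 + 0.0730 × 8.48)] = 5.66×10^6 / 4355 = 1300 m³.
Food-to-microorganism ratio F/M = Q S₀ / (V X) = 1120 × 1550 / (1300 × 2690) = 0.4966 d⁻¹.

F/M ≈ 0.497 d⁻¹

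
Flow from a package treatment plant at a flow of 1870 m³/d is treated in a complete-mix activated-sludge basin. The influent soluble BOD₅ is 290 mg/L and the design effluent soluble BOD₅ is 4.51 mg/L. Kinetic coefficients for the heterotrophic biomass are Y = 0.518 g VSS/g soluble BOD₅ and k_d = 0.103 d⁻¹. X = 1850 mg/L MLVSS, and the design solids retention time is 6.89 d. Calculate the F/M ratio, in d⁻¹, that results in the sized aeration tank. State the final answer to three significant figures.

F/M ≈ 0.487 d⁻¹

From the SRT design equation V = Y Q (S₀−S) θ_c / [X (1 + k_d θ_c)] = 0.518 × 1870 × (290 − 4.51) × 6.89 / [1850 × (1 + 0.103 × 6.89)] = 1.91×10^6 / 3163 = 602.4 m³.
Food-to-microorganism ratio F/M = Q S₀ / (V X) = 1870 × 290 / (602.4 × 1850) = 0.4866 d⁻¹.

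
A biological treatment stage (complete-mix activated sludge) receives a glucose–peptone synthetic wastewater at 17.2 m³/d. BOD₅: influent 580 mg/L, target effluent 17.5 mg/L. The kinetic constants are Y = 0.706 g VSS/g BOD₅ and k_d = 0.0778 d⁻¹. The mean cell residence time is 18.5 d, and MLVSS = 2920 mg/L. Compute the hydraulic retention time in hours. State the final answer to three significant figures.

τ ≈ 24.8 h

Steady-state biomass mass balance: V·X·(1 + k_d·θ_c) = Y·Q·(S₀ − S)·θ_c, so V = 0.706 × 17.2 × (580 − 17.5) × 18.5 / [2920 × (1 + 0.0778 × 18.5)] = 1.26×10^5 / 7123 = 17.74 m³.
τ = V/Q = 17.74/17.2 = 1.031 d, or 24.75 h.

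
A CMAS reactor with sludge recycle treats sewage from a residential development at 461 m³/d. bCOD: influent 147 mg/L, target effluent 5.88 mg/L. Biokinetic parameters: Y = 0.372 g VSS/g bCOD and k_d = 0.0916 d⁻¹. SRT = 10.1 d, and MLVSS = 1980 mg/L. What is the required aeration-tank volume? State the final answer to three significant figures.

V ≈ 64.1 m³

Steady-state biomass mass balance: V·X·(1 + k_d·θ_c) = Y·Q·(S₀ − S)·θ_c, so V = 0.372 × 461 × (147 − 5.88) × 10.1 / [1980 × (1 + 0.0916 × 10.1)] = 2.44×10^5 / 3812 = 64.12 m³.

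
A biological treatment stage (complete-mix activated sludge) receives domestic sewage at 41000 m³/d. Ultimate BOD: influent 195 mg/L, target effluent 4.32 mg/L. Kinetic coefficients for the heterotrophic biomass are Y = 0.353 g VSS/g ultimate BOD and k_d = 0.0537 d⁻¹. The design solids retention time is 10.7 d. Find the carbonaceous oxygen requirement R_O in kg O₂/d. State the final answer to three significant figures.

The observed yield is Y_obs = Y/(1 + k_d·θ_c) = 0.353 / (1 + 0.0537 × 10.7) = 0.353 / 1.575 = 0.2242 g VSS per g ultimate BOD removed.
Q·(S₀ − S) = 41000 × (195 − 4.32) × 10⁻³ = 7818 kg/d removed.
Biomass synthesised: P_X = Y_obs × 7818 = 1753 kg VSS/d.
R_O = Q·(S₀ − S) − 1.42·P_X = 7818 − 1.42 × 1753 = 5329 kg O₂/d.

R_O ≈ 5330 kg O₂/d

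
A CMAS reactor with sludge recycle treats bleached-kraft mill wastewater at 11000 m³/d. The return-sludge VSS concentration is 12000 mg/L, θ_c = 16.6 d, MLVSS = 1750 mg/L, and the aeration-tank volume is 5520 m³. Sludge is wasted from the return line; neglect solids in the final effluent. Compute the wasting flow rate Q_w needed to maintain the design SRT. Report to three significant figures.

Q_w ≈ 48.5 m³/d

Wasting from the return line (neglecting effluent solids): Q_w = V·X / (θ_c·X_r) = 5520 × 1750 / (16.6 × 12000) = 48.49 m³/d.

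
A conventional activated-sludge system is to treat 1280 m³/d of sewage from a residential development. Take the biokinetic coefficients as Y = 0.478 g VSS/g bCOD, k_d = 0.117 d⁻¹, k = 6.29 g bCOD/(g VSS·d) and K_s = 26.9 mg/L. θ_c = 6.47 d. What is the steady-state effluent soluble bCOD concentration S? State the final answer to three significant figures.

S ≈ 2.67 mg/L

From the Monod/SRT balance for a CMAS, S = K_s·(1+k_d θ_c)/[θ_c·(Y k − k_d) − 1] = 26.9 × (1 + 0.117 × 6.47) / [6.47 × (0.478 × 6.29 − 0.117) − 1] = 47.26 / 17.70 = 2.671 mg/L.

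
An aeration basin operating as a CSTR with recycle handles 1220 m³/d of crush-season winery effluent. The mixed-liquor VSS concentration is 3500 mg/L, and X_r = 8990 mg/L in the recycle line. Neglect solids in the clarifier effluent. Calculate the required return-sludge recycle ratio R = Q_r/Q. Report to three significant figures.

R = Q_r/Q = X/(X_r − X) = 3500 / (8990 − 3500) = 0.6375.

R ≈ 0.638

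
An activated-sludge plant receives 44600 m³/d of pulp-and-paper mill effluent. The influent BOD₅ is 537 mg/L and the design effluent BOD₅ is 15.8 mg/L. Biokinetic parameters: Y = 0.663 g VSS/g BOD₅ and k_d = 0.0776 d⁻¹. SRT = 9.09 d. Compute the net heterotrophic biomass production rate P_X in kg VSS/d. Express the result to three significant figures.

Observed yield with endogenous decay: Y_obs = Y / (1 + k_d·θ_c) = 0.663 / (1 + 0.0776 × 9.09) = 0.663 / 1.705 = 0.3888 g VSS/g BOD₅.
Q·(S₀ − S) = 44600 × (537 − 15.8) × 10⁻³ = 23246 kg/d removed.
P_X = Y_obs · Q(S₀ − S) = 0.3888 × 23246 = 9037 kg VSS/d.

P_X ≈ 9040 kg VSS/d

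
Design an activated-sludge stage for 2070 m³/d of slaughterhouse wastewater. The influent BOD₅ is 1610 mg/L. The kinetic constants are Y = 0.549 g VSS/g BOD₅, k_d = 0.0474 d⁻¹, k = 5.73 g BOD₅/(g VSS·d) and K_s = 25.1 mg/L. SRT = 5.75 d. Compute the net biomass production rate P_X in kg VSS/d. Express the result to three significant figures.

Effluent substrate depends only on kinetics and SRT: S = K_s(1 + k_d θ_c) / [θ_c(Yk − k_d) − 1] = 25.1 × (1 + 0.0474 × 5.75) / [5.75 × (0.549 × 5.73 − 0.0474) − 1] = 31.94 / 16.82 = 1.899 mg/L.
Correct the yield for decay: Y_obs = Y/(1 + k_d θ_c) = 0.549 / (1 + 0.0474 × 5.75) = 0.549 / 1.273 = 0.4314.
ΔS = 1610 − 1.90 = 1608 mg/L, so the substrate removal rate is 2070 × 1608/1000 = 3329 kg BOD₅/d.
Net biomass production P_X = Y_obs × Q·(S₀ − S) = 0.4314 × 3329 = 1436 kg VSS/d.

P_X ≈ 1440 kg VSS/d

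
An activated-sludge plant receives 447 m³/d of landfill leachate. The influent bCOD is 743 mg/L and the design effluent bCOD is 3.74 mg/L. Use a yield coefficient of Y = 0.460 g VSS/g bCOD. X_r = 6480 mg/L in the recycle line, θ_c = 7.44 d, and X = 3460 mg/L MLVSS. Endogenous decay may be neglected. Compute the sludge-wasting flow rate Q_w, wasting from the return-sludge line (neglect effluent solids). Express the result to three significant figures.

Q_w ≈ 23.5 m³/d

With k_d = 0 the design equation reduces to V = Y Q (S₀−S) θ_c / X = 0.460 × 447 × (743 − 3.74) × 7.44 / 3460 = 326.9 m³.
θ_c = V·X/(Q_w·X_r) when wasting from the recycle, so Q_w = V·X/(θ_c·X_r) = 326.9 × 3460 / (7.44 × 6480) = 23.46 m³/d.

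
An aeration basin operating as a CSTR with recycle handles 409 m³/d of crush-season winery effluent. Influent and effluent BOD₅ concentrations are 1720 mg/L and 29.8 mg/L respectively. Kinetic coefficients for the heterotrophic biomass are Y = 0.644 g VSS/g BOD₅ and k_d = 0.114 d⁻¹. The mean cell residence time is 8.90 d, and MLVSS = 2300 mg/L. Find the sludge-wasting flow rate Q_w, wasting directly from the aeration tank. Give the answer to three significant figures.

Q_w ≈ 96.1 m³/d

Rearranging the biomass balance for a CMAS with decay, V = Y·Q·ΔS·θ_c / [X·(1+k_d θ_c)] = 0.644 × 409 × (1720 − 29.8) × 8.90 / [2300 × (1 + 0.114 × 8.90)] = 3.96×10^6 / 4634 = 855.1 m³.
With mixed-liquor wasting, θ_c = V/Q_w, so Q_w = V/θ_c = 855.1/8.90 = 96.08 m³/d.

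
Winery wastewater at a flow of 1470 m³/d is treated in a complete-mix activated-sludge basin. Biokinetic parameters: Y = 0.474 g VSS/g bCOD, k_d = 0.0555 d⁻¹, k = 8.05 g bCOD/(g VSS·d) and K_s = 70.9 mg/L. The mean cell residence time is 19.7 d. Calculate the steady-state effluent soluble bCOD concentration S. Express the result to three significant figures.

S ≈ 2.03 mg/L

Effluent substrate depends only on kinetics and SRT: S = K_s(1 + k_d θ_c) / [θ_c(Yk − k_d) − 1] = 70.9 × (1 + 0.0555 × 19.7) / [19.7 × (0.474 × 8.05 − 0.0555) − 1] = 148.4 / 73.08 = 2.031 mg/L.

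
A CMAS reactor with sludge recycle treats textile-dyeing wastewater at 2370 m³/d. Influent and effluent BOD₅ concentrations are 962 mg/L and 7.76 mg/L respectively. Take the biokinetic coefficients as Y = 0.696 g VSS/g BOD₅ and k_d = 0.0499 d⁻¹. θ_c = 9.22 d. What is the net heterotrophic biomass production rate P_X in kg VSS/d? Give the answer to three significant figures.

Y_obs = Y / (1 + k_d θ_c) = 0.696 / (1 + 0.0499 × 9.22) = 0.696 / 1.460 = 0.4767.
Q·(S₀ − S) = 2370 × (962 − 7.76) × 10⁻³ = 2262 kg/d removed.
So the net sludge growth is P_X = 0.4767 × 2262 = 1078 kg VSS/d.

P_X ≈ 1080 kg VSS/d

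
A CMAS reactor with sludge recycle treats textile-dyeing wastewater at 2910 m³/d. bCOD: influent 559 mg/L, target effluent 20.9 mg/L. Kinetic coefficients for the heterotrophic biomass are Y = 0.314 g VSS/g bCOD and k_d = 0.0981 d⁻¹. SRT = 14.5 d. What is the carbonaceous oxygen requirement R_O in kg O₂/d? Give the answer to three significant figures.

R_O ≈ 1280 kg O₂/d

Y_obs = Y / (1 + k_d θ_c) = 0.314 / (1 + 0.0981 × 14.5) = 0.314 / 2.422 = 0.1296.
ΔS = 559 − 20.9 = 538.1 mg/L, so the substrate removal rate is 2910 × 538.1/1000 = 1566 kg bCOD/d.
Net sludge production P_X = 0.1296 × 1566 = 203.0 kg VSS/d.
Carbonaceous O₂ demand = substrate oxidised − cell-mass equivalent = 1566 − 1.42 × 203.0 = 1278 kg O₂/d.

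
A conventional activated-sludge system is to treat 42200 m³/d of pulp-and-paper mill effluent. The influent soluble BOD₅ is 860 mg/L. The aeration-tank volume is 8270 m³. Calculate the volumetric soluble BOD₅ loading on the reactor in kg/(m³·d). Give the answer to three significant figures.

L_v ≈ 4.39 kg soluble BOD₅/(m³·d)

L_v = Q S₀ / V = 42200 × 860 × 10⁻³ / 8270 = 4.388 kg/(m³·d).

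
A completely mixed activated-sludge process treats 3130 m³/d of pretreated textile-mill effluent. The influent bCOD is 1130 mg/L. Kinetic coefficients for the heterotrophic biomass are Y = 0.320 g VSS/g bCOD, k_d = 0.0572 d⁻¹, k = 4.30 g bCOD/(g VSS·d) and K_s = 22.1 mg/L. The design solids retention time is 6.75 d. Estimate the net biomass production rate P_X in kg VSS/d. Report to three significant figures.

From the Monod/SRT balance for a CMAS, S = K_s·(1+k_d θ_c)/[θ_c·(Y k − k_d) − 1] = 22.1 × (1 + 0.0572 × 6.75) / [6.75 × (0.320 × 4.30 − 0.0572) − 1] = 30.63 / 7.902 = 3.877 mg/L.
The observed yield is Y_obs = Y/(1 + k_d·θ_c) = 0.320 / (1 + 0.0572 × 6.75) = 0.320 / 1.386 = 0.2309 g VSS per g bCOD removed.
ΔS = 1130 − 3.88 = 1126 mg/L, so the substrate removal rate is 3130 × 1126/1000 = 3525 kg bCOD/d.
P_X = Y_obs · Q(S₀ − S) = 0.2309 × 3525 = 813.7 kg VSS/d.

P_X ≈ 814 kg VSS/d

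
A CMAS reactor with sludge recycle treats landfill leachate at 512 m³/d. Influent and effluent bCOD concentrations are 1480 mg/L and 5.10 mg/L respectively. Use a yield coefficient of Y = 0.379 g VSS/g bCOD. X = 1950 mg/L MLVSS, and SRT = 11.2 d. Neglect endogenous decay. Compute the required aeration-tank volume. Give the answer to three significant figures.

Biomass mass balance (decay neglected): V·X = Y·Q·(S₀ − S)·θ_c, so V = 0.379 × 512 × (1480 − 5.10) × 11.2 / 1950 = 1644 m³.

V ≈ 1640 m³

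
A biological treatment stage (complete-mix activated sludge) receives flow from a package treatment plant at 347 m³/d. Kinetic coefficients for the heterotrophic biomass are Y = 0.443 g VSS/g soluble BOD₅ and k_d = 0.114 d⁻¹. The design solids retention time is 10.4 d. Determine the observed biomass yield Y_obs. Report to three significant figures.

The observed yield is Y_obs = Y/(1 + k_d·θ_c) = 0.443 / (1 + 0.114 × 10.4) = 0.443 / 2.186 = 0.2027 g VSS per g soluble BOD₅ removed.

Y_obs ≈ 0.203 g VSS/g soluble BOD₅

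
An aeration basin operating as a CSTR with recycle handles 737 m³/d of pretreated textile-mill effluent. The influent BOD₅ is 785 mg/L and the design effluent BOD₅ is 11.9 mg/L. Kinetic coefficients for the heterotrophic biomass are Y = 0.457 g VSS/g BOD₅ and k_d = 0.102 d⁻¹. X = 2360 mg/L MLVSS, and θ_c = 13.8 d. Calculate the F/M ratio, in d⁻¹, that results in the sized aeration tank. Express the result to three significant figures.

F/M ≈ 0.388 d⁻¹

Rearranging the biomass balance for a CMAS with decay, V = Y·Q·ΔS·θ_c / [X·(1+k_d θ_c)] = 0.457 × 737 × (785 − 11.9) × 13.8 / [2360 × (1 + 0.102 × 13.8)] = 3.59×10^6 / 5682 = 632.4 m³.
F/M = applied load / biomass = Q·S₀/(V·X) = 737 × 785 / (632.4 × 2360) = 0.3876 d⁻¹.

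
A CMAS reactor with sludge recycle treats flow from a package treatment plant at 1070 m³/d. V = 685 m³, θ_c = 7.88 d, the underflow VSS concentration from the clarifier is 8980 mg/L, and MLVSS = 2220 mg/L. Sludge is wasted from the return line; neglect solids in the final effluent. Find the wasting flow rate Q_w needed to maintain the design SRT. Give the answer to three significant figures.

Q_w = (V·X)/(θ_c X_r) = 685.0 × 2220 / (7.88 × 8980) = 21.49 m³/d.

Q_w ≈ 21.5 m³/d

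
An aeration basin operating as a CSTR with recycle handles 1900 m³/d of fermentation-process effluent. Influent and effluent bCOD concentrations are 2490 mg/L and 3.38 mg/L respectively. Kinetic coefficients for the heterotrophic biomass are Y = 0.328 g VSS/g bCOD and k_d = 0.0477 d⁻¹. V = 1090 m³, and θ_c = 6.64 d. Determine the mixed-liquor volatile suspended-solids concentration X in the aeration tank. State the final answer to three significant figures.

X ≈ 7170 mg/L

X = Y·Q·ΔS·θ_c / [V·(1 + k_d θ_c)] = 0.328 × 1900 × (2490 − 3.38) × 6.64 / [1090 × (1 + 0.0477 × 6.64)] = 7169 mg/L.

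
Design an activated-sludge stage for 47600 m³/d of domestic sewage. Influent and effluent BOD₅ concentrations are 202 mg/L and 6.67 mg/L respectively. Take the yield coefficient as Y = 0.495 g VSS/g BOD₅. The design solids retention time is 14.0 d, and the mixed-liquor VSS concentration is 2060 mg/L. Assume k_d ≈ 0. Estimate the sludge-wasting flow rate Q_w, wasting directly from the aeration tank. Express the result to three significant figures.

With k_d = 0 the design equation reduces to V = Y Q (S₀−S) θ_c / X = 0.495 × 47600 × (202 − 6.67) × 14.0 / 2060 = 31278 m³.
For wasting at MLVSS concentration, Q_w = V/θ_c = 31278/14.0 = 2234 m³/d.

Q_w ≈ 2230 m³/d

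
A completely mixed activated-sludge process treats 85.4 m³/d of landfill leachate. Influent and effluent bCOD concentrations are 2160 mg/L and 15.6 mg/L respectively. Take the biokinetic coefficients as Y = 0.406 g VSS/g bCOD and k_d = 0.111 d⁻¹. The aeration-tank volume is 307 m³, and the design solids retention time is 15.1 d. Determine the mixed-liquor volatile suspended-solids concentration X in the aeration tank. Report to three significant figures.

From V·X·(1 + k_d·θ_c) = Y·Q·(S₀ − S)·θ_c: X = 0.406 × 85.4 × (2160 − 15.6) × 15.1 / [307 × (1 + 0.111 × 15.1)] = 1367 mg/L.

X ≈ 1370 mg/L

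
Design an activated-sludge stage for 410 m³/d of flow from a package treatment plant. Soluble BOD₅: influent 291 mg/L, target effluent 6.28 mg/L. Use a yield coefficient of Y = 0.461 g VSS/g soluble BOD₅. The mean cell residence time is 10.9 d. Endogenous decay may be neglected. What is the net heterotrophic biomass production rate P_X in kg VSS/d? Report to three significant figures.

No decay correction is needed, so Y_obs = Y = 0.461.
Substrate removed = Q·(S₀ − S) = 410 m³/d × (291 − 6.28) g/m³ = 1.17×10^5 g/d = 116.7 kg/d.
P_X = Y_obs · Q(S₀ − S) = 0.4610 × 116.7 = 53.81 kg VSS/d.

P_X ≈ 53.8 kg VSS/d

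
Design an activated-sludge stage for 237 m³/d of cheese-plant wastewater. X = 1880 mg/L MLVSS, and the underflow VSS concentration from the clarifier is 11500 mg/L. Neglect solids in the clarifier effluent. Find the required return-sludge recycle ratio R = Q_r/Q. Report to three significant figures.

R ≈ 0.195

R = Q_r/Q = X/(X_r − X) = 1880 / (11500 − 1880) = 0.1954.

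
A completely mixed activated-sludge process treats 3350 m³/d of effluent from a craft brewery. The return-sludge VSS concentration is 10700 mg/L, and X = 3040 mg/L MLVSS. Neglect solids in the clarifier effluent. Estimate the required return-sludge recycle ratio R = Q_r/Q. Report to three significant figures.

R = Q_r/Q = X/(X_r − X) = 3040 / (10700 − 3040) = 0.3969.

R ≈ 0.397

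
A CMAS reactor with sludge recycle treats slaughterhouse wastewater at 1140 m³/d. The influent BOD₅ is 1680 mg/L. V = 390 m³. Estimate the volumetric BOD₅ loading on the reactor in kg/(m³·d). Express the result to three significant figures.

Applied BOD₅ load per unit volume = Q·S₀/V = (1140 × 1680/1000)/390.0 = 4.911 kg BOD₅·m⁻³·d⁻¹.

L_v ≈ 4.91 kg BOD₅/(m³·d)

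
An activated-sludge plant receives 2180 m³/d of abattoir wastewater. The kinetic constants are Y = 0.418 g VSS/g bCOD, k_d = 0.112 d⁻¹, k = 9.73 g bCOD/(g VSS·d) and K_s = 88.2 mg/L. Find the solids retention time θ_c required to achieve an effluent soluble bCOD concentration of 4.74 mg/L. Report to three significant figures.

At the target effluent, Y k S/(K_s+S) = 0.418×9.73×4.74/92.94 = 0.2074 d⁻¹.
Then 1/θ_c = μ − k_d = 0.2074 − 0.112 = 0.09543 d⁻¹, giving θ_c = 10.48 d.

θ_c ≈ 10.5 d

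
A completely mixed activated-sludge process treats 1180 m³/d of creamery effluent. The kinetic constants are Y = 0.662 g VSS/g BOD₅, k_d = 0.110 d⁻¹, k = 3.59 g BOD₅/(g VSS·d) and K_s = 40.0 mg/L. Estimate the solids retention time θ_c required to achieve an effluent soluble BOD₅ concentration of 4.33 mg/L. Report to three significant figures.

θ_c ≈ 8.19 d

Specific growth rate at S = 4.33 mg/L: μ = YkS/(K_s+S) = 0.662·3.59·4.33/(40.0+4.33) = 0.2321 d⁻¹.
θ_c = 1/(μ − k_d) = 1/(0.2321 − 0.110) = 1/0.1221 = 8.188 d.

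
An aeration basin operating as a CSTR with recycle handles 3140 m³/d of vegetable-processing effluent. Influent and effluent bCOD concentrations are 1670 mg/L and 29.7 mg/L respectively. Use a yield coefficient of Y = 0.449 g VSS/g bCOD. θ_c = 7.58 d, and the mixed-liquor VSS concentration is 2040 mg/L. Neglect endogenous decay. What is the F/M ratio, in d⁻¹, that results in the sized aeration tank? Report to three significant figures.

F/M ≈ 0.299 d⁻¹

With k_d = 0 the design equation reduces to V = Y Q (S₀−S) θ_c / X = 0.449 × 3140 × (1670 − 29.7) × 7.58 / 2040 = 8593 m³.
F/M = Q·S₀ / (V·X) = 3140 × 1670 / (8593 × 2040) = 0.2991 g bCOD·(g VSS·d)⁻¹.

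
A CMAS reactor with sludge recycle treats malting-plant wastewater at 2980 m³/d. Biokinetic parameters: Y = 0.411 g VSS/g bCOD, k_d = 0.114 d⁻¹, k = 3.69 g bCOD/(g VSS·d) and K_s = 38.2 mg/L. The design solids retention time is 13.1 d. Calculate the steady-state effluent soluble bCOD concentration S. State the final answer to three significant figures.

S ≈ 5.48 mg/L

For a completely mixed reactor with recycle the Lawrence–McCarty relation gives S = K_s·(1 + k_d·θ_c) / [θ_c·(Y·k − k_d) − 1] = 38.2 × (1 + 0.114 × 13.1) / [13.1 × (0.411 × 3.69 − 0.114) − 1] = 95.25 / 17.37 = 5.482 mg/L.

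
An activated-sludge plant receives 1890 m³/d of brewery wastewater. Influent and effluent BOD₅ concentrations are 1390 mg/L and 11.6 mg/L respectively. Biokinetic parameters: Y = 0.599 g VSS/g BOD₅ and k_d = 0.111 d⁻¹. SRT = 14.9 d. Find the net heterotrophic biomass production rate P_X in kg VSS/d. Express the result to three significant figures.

P_X ≈ 588 kg VSS/d

Correct the yield for decay: Y_obs = Y/(1 + k_d θ_c) = 0.599 / (1 + 0.111 × 14.9) = 0.599 / 2.654 = 0.2257.
Q·(S₀ − S) = 1890 × (1390 − 11.6) × 10⁻³ = 2605 kg/d removed.
P_X = Y_obs · Q(S₀ − S) = 0.2257 × 2605 = 588.0 kg VSS/d.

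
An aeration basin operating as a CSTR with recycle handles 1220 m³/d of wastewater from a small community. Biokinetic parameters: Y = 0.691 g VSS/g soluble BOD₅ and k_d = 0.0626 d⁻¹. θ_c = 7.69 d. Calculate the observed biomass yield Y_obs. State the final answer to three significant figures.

Y_obs ≈ 0.466 g VSS/g soluble BOD₅

Observed yield with endogenous decay: Y_obs = Y / (1 + k_d·θ_c) = 0.691 / (1 + 0.0626 × 7.69) = 0.691 / 1.481 = 0.4665 g VSS/g soluble BOD₅.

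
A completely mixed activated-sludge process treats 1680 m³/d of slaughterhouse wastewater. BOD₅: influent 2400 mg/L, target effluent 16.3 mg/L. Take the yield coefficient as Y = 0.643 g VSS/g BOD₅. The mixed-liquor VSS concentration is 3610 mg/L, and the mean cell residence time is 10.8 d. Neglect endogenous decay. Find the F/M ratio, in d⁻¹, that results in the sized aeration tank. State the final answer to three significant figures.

F/M ≈ 0.145 d⁻¹

Biomass mass balance (decay neglected): V·X = Y·Q·(S₀ − S)·θ_c, so V = 0.643 × 1680 × (2400 − 16.3) × 10.8 / 3610 = 7704 m³.
Food-to-microorganism ratio F/M = Q S₀ / (V X) = 1680 × 2400 / (7704 × 3610) = 0.1450 d⁻¹.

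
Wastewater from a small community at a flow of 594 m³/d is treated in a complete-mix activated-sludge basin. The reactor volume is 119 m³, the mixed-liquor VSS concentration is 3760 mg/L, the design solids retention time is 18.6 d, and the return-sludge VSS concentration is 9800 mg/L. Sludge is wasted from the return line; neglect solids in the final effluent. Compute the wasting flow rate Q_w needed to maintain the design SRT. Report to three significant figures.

Q_w = (V·X)/(θ_c X_r) = 119.0 × 3760 / (18.6 × 9800) = 2.455 m³/d.

Q_w ≈ 2.45 m³/d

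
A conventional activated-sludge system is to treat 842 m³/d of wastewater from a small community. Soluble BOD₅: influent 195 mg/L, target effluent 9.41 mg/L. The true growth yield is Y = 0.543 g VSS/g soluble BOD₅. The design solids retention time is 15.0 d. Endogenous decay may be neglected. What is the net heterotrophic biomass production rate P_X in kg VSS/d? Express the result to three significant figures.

P_X ≈ 84.9 kg VSS/d

No decay correction is needed, so Y_obs = Y = 0.543.
Mass of soluble BOD₅ removed per day: Q(S₀ − S) = 842 × 185.6 g/m³ = 156.3 kg/d.
P_X = Y_obs · Q(S₀ − S) = 0.5430 × 156.3 = 84.85 kg VSS/d.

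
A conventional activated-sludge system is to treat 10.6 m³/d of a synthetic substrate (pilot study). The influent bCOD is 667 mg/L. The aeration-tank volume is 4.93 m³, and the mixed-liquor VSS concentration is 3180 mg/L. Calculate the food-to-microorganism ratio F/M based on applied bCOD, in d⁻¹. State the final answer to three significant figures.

F/M = Q·S₀ / (V·X) = 10.6 × 667 / (4.930 × 3180) = 0.4510 g bCOD·(g VSS·d)⁻¹.

F/M ≈ 0.451 d⁻¹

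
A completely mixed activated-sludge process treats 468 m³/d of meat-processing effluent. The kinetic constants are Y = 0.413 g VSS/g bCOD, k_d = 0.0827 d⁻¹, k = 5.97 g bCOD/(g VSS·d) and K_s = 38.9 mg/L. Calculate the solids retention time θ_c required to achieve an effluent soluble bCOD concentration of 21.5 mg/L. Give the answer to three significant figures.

Specific growth rate at S = 21.5 mg/L: μ = YkS/(K_s+S) = 0.413·5.97·21.5/(38.9+21.5) = 0.8777 d⁻¹.
Then 1/θ_c = μ − k_d = 0.8777 − 0.0827 = 0.7950 d⁻¹, giving θ_c = 1.258 d.

θ_c ≈ 1.26 d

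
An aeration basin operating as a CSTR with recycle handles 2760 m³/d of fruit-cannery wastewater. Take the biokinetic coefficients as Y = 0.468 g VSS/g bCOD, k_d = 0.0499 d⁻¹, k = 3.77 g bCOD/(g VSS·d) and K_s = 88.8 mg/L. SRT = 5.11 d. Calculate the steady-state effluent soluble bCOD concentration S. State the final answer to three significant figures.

S ≈ 14.4 mg/L

From the Monod/SRT balance for a CMAS, S = K_s·(1+k_d θ_c)/[θ_c·(Y k − k_d) − 1] = 88.8 × (1 + 0.0499 × 5.11) / [5.11 × (0.468 × 3.77 − 0.0499) − 1] = 111.4 / 7.761 = 14.36 mg/L.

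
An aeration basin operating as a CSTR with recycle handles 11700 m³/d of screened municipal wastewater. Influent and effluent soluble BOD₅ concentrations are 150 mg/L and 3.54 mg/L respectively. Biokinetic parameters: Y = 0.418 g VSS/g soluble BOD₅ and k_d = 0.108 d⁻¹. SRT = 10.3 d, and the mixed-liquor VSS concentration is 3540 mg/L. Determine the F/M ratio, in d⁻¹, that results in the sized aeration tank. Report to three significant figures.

From the SRT design equation V = Y Q (S₀−S) θ_c / [X (1 + k_d θ_c)] = 0.418 × 11700 × (150 − 3.54) × 10.3 / [3540 × (1 + 0.108 × 10.3)] = 7.38×10^6 / 7478 = 986.6 m³.
Food-to-microorganism ratio F/M = Q S₀ / (V X) = 11700 × 150 / (986.6 × 3540) = 0.5025 d⁻¹.

F/M ≈ 0.502 d⁻¹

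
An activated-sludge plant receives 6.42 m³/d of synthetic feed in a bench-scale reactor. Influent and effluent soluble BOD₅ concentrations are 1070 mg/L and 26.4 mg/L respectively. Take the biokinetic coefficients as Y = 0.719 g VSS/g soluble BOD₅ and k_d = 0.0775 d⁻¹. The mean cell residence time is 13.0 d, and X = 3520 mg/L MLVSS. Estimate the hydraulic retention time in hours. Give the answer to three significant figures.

τ ≈ 33.1 h

From the SRT design equation V = Y Q (S₀−S) θ_c / [X (1 + k_d θ_c)] = 0.719 × 6.42 × (1070 − 26.4) × 13.0 / [3520 × (1 + 0.0775 × 13.0)] = 6.26×10^4 / 7066 = 8.862 m³.
Hydraulic retention time τ = V/Q = 8.862 / 6.42 = 1.380 d = 33.13 h.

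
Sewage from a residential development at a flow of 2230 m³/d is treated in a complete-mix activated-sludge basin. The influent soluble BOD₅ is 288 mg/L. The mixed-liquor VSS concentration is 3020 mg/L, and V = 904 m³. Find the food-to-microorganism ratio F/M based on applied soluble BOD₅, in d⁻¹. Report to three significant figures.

F/M ≈ 0.235 d⁻¹

F/M = applied load / biomass = Q·S₀/(V·X) = 2230 × 288 / (904.0 × 3020) = 0.2352 d⁻¹.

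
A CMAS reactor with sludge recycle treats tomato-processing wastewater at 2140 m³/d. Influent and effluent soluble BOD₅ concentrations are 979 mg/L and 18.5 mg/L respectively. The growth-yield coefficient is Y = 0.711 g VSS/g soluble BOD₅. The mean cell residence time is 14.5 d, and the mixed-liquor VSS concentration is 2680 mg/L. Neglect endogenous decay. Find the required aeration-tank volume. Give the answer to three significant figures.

V ≈ 7910 m³

Biomass mass balance (decay neglected): V·X = Y·Q·(S₀ − S)·θ_c, so V = 0.711 × 2140 × (979 − 18.5) × 14.5 / 2680 = 7907 m³.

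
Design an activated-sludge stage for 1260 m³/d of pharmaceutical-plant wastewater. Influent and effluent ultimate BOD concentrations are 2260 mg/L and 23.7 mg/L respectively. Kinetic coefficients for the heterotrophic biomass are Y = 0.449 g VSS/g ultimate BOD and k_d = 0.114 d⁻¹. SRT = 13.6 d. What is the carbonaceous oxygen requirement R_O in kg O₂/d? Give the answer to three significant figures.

R_O ≈ 2110 kg O₂/d

The observed yield is Y_obs = Y/(1 + k_d·θ_c) = 0.449 / (1 + 0.114 × 13.6) = 0.449 / 2.550 = 0.1761 g VSS per g ultimate BOD removed.
ΔS = 2260 − 23.7 = 2236 mg/L, so the substrate removal rate is 1260 × 2236/1000 = 2818 kg ultimate BOD/d.
P_X = Y_obs·Q·(S₀ − S) = 0.1761 × 2818 = 496.1 kg VSS/d.
R_O = Q·(S₀ − S) − 1.42·P_X = 2818 − 1.42 × 496.1 = 2113 kg O₂/d.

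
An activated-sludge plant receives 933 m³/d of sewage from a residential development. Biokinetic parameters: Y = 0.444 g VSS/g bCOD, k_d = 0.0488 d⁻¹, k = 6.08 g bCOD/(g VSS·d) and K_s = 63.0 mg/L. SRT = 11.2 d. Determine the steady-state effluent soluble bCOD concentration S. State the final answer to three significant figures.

For a completely mixed reactor with recycle the Lawrence–McCarty relation gives S = K_s·(1 + k_d·θ_c) / [θ_c·(Y·k − k_d) − 1] = 63.0 × (1 + 0.0488 × 11.2) / [11.2 × (0.444 × 6.08 − 0.0488) − 1] = 97.43 / 28.69 = 3.396 mg/L.

S ≈ 3.40 mg/L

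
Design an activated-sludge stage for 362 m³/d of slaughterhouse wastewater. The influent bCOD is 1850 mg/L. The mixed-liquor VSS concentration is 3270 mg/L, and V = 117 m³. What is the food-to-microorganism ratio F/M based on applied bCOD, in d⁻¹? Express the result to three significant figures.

F/M = Q·S₀ / (V·X) = 362 × 1850 / (117.0 × 3270) = 1.750 g bCOD·(g VSS·d)⁻¹.

F/M ≈ 1.75 d⁻¹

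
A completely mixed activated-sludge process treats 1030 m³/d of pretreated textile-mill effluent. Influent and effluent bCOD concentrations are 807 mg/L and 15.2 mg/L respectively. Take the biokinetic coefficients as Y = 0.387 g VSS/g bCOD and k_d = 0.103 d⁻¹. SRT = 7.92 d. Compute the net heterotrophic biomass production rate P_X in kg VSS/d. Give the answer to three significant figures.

The observed yield is Y_obs = Y/(1 + k_d·θ_c) = 0.387 / (1 + 0.103 × 7.92) = 0.387 / 1.816 = 0.2131 g VSS per g bCOD removed.
Q·(S₀ − S) = 1030 × (807 − 15.2) × 10⁻³ = 815.6 kg/d removed.
So the net sludge growth is P_X = 0.2131 × 815.6 = 173.8 kg VSS/d.

P_X ≈ 174 kg VSS/d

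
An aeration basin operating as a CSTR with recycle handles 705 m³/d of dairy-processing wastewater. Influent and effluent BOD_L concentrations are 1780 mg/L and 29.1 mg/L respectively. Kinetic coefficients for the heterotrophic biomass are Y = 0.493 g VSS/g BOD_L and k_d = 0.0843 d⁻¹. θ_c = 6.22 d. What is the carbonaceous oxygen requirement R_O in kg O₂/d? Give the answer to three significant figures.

Correct the yield for decay: Y_obs = Y/(1 + k_d θ_c) = 0.493 / (1 + 0.0843 × 6.22) = 0.493 / 1.524 = 0.3234.
Q·(S₀ − S) = 705 × (1780 − 29.1) × 10⁻³ = 1234 kg/d removed.
Biomass synthesised: P_X = Y_obs × 1234 = 399.2 kg VSS/d.
Carbonaceous O₂ demand = substrate oxidised − cell-mass equivalent = 1234 − 1.42 × 399.2 = 667.5 kg O₂/d.

R_O ≈ 667 kg O₂/d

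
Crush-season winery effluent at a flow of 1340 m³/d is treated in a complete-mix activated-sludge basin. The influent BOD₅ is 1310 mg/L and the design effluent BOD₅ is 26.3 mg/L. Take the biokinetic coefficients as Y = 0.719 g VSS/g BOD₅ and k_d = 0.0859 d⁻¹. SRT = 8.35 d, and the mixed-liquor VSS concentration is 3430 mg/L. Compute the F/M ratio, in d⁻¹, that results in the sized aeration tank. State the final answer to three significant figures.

F/M ≈ 0.292 d⁻¹

Steady-state biomass mass balance: V·X·(1 + k_d·θ_c) = Y·Q·(S₀ − S)·θ_c, so V = 0.719 × 1340 × (1310 − 26.3) × 8.35 / [3430 × (1 + 0.0859 × 8.35)] = 1.03×10^7 / 5890 = 1753 m³.
Food-to-microorganism ratio F/M = Q S₀ / (V X) = 1340 × 1310 / (1753 × 3430) = 0.2919 d⁻¹.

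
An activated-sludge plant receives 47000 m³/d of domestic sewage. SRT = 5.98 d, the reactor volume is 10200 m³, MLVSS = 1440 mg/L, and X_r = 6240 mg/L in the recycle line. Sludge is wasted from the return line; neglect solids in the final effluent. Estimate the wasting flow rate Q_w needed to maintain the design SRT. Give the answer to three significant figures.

Wasting from the return line (neglecting effluent solids): Q_w = V·X / (θ_c·X_r) = 10200 × 1440 / (5.98 × 6240) = 393.6 m³/d.

Q_w ≈ 394 m³/d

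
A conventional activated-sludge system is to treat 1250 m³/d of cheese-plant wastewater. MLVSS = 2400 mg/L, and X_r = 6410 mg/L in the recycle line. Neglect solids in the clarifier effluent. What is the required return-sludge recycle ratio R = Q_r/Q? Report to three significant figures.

R ≈ 0.599

Mass balance around the secondary clarifier (neglecting effluent solids): R = X / (X_r − X) = 2400 / (6410 − 2400) = 0.5985.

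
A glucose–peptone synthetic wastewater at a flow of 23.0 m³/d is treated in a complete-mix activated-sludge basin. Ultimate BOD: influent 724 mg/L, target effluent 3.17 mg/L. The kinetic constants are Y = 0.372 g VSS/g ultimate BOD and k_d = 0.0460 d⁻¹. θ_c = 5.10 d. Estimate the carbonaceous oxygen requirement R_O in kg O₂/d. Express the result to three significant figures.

Observed yield with endogenous decay: Y_obs = Y / (1 + k_d·θ_c) = 0.372 / (1 + 0.0460 × 5.10) = 0.372 / 1.235 = 0.3013 g VSS/g ultimate BOD.
Mass of ultimate BOD removed per day: Q(S₀ − S) = 23.0 × 720.8 g/m³ = 16.58 kg/d.
Net sludge production P_X = 0.3013 × 16.58 = 4.995 kg VSS/d.
R_O = Q·(S₀ − S) − 1.42·P_X = 16.58 − 1.42 × 4.995 = 9.486 kg O₂/d.

R_O ≈ 9.49 kg O₂/d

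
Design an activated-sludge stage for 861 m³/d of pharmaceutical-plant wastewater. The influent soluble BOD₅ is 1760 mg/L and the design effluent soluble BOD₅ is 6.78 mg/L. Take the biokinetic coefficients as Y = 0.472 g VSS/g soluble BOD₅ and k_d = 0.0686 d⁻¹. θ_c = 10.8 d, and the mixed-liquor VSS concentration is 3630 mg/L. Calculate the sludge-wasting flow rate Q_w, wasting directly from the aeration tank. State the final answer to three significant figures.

Q_w ≈ 113 m³/d

Steady-state biomass mass balance: V·X·(1 + k_d·θ_c) = Y·Q·(S₀ − S)·θ_c, so V = 0.472 × 861 × (1760 − 6.78) × 10.8 / [3630 × (1 + 0.0686 × 10.8)] = 7.69×10^6 / 6319 = 1218 m³.
With mixed-liquor wasting, θ_c = V/Q_w, so Q_w = V/θ_c = 1218/10.8 = 112.7 m³/d.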